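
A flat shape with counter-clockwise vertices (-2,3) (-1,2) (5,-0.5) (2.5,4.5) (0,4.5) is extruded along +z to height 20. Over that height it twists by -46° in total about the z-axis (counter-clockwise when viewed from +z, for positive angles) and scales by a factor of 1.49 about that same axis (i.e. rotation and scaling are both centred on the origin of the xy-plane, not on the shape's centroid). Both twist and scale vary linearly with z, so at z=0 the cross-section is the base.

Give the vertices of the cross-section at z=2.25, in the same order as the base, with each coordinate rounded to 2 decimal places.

Cross-section at z=2.25: (-1.82,3.34) (-0.86,2.20) (5.21,-1.00) (3.06,4.49) (0.43,4.73)

t = z/height = 2.25/20 = 0.1125
s = 1 + (scale-1)·z/height = 1 + (1.49-1)·2.25/20 = 1.055125
θ = twist·z/height = -46°·2.25/20 = -5.1750° = -0.090321 rad
cos θ = 0.995924, sin θ = -0.090198 (intermediates below are computed at full precision and shown rounded to 5 d.p.)
v1: (-2,3) → rotate → (-1.72125,3.16817) → ×s → (-1.81614,3.34281) → (-1.82,3.34)
v2: (-1,2) → rotate → (-0.81553,2.08205) → ×s → (-0.86048,2.19682) → (-0.86,2.20)
v3: (5,-0.5) → rotate → (4.93452,-0.94895) → ×s → (5.20654,-1.00126) → (5.21,-1.00)
v4: (2.5,4.5) → rotate → (2.89570,4.25616) → ×s → (3.05533,4.49078) → (3.06,4.49)
v5: (0,4.5) → rotate → (0.40589,4.48166) → ×s → (0.42827,4.72871) → (0.43,4.73)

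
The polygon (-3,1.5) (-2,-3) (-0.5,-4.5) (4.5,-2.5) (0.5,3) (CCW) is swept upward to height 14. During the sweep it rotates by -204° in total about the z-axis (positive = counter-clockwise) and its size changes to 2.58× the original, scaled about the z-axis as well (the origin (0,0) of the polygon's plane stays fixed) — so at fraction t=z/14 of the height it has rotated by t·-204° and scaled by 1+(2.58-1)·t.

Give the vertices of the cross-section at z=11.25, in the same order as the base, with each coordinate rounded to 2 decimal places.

t = z/height = 11.25/14 = 0.803571
s = 1 + (scale-1)·z/height = 1 + (2.58-1)·11.25/14 = 2.269643
θ = twist·z/height = -204°·11.25/14 = -163.9286° = -2.861093 rad
cos θ = -0.960917, sin θ = -0.276836 (intermediates below are computed at full precision and shown rounded to 5 d.p.)
v1: (-3,1.5) → rotate → (3.29801,-0.61087) → ×s → (7.48529,-1.38646) → (7.49,-1.39)
v2: (-2,-3) → rotate → (1.09133,3.43642) → ×s → (2.47693,7.79945) → (2.48,7.80)
v3: (-0.5,-4.5) → rotate → (-0.76530,4.46255) → ×s → (-1.73696,10.12838) → (-1.74,10.13)
v4: (4.5,-2.5) → rotate → (-5.01622,1.15653) → ×s → (-11.38502,2.62492) → (-11.39,2.62)
v5: (0.5,3) → rotate → (0.35005,-3.02117) → ×s → (0.79448,-6.85698) → (0.79,-6.86)

Cross-section at z=11.25: (7.49,-1.39) (2.48,7.80) (-1.74,10.13) (-11.39,2.62) (0.79,-6.86)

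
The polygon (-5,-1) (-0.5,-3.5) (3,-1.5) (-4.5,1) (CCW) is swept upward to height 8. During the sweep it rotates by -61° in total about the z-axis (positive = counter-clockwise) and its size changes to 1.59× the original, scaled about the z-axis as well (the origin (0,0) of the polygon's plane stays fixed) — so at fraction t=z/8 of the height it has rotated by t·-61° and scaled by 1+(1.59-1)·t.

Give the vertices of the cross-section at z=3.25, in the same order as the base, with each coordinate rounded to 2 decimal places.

t = z/height = 3.25/8 = 0.40625
s = 1 + (scale-1)·z/height = 1 + (1.59-1)·3.25/8 = 1.239688
θ = twist·z/height = -61°·3.25/8 = -24.7813° = -0.432514 rad
cos θ = 0.907915, sin θ = -0.419155 (intermediates below are computed at full precision and shown rounded to 5 d.p.)
v1: (-5,-1) → rotate → (-4.95873,1.18786) → ×s → (-6.14727,1.47258) → (-6.15,1.47)
v2: (-0.5,-3.5) → rotate → (-1.92100,-2.96812) → ×s → (-2.38144,-3.67955) → (-2.38,-3.68)
v3: (3,-1.5) → rotate → (2.09501,-2.61934) → ×s → (2.59716,-3.24716) → (2.60,-3.25)
v4: (-4.5,1) → rotate → (-3.66646,2.79411) → ×s → (-4.54527,3.46383) → (-4.55,3.46)

Cross-section at z=3.25: (-6.15,1.47) (-2.38,-3.68) (2.60,-3.25) (-4.55,3.46)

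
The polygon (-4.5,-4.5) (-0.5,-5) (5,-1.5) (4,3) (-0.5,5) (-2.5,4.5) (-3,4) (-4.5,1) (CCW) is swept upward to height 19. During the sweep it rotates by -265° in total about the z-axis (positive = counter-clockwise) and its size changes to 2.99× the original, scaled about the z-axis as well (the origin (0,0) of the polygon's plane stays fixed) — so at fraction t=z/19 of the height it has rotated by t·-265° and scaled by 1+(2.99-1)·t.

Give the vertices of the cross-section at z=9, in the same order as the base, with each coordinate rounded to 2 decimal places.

t = z/height = 9/19 = 0.473684
s = 1 + (scale-1)·z/height = 1 + (2.99-1)·9/19 = 1.942632
θ = twist·z/height = -265°·9/19 = -125.5263° = -2.190848 rad
cos θ = -0.581077, sin θ = -0.813849 (intermediates below are computed at full precision and shown rounded to 5 d.p.)
v1: (-4.5,-4.5) → rotate → (-1.04747,6.27716) → ×s → (-2.03486,12.19422) → (-2.03,12.19)
v2: (-0.5,-5) → rotate → (-3.77871,3.31231) → ×s → (-7.34063,6.43459) → (-7.34,6.43)
v3: (5,-1.5) → rotate → (-4.12616,-3.19763) → ×s → (-8.01560,-6.21181) → (-8.02,-6.21)
v4: (4,3) → rotate → (0.11724,-4.99863) → ×s → (0.22775,-9.71049) → (0.23,-9.71)
v5: (-0.5,5) → rotate → (4.35978,-2.49846) → ×s → (8.46945,-4.85359) → (8.47,-4.85)
v6: (-2.5,4.5) → rotate → (5.11501,-0.58022) → ×s → (9.93658,-1.12716) → (9.94,-1.13)
v7: (-3,4) → rotate → (4.99863,0.11724) → ×s → (9.71049,0.22775) → (9.71,0.23)
v8: (-4.5,1) → rotate → (3.42869,3.08124) → ×s → (6.66069,5.98572) → (6.66,5.99)

Cross-section at z=9: (-2.03,12.19) (-7.34,6.43) (-8.02,-6.21) (0.23,-9.71) (8.47,-4.85) (9.94,-1.13) (9.71,0.23) (6.66,5.99)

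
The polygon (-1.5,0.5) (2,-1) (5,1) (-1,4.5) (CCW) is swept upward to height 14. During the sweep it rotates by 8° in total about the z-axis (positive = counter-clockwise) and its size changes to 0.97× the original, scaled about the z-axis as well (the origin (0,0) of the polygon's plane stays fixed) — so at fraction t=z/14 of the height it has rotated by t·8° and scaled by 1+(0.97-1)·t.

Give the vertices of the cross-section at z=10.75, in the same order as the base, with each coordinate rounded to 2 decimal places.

Cross-section at z=10.75: (-1.51,0.33) (2.05,-0.76) (4.75,1.49) (-1.44,4.27)

t = z/height = 10.75/14 = 0.767857
s = 1 + (scale-1)·z/height = 1 + (0.97-1)·10.75/14 = 0.976964
θ = twist·z/height = 8°·10.75/14 = 6.1429° = 0.107213 rad
cos θ = 0.994258, sin θ = 0.107008 (intermediates below are computed at full precision and shown rounded to 5 d.p.)
v1: (-1.5,0.5) → rotate → (-1.54489,0.33662) → ×s → (-1.50930,0.32886) → (-1.51,0.33)
v2: (2,-1) → rotate → (2.09552,-0.78024) → ×s → (2.04725,-0.76227) → (2.05,-0.76)
v3: (5,1) → rotate → (4.86428,1.52930) → ×s → (4.75223,1.49407) → (4.75,1.49)
v4: (-1,4.5) → rotate → (-1.47579,4.36715) → ×s → (-1.44180,4.26655) → (-1.44,4.27)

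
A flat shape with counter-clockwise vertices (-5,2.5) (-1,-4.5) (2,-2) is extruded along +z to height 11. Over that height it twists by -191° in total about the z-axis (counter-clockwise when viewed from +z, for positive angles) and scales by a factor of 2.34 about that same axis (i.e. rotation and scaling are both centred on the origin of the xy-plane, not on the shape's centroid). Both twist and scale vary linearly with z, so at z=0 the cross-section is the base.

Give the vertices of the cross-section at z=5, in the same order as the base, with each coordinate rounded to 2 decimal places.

Cross-section at z=5: (3.57,8.26) (-7.32,1.20) (-3.03,-3.39)

t = z/height = 5/11 = 0.454545
s = 1 + (scale-1)·z/height = 1 + (2.34-1)·5/11 = 1.609091
θ = twist·z/height = -191°·5/11 = -86.8182° = -1.515263 rad
cos θ = 0.055505, sin θ = -0.998458 (intermediates below are computed at full precision and shown rounded to 5 d.p.)
v1: (-5,2.5) → rotate → (2.21862,5.13105) → ×s → (3.56997,8.25633) → (3.57,8.26)
v2: (-1,-4.5) → rotate → (-4.54857,0.74869) → ×s → (-7.31906,1.20471) → (-7.32,1.20)
v3: (2,-2) → rotate → (-1.88591,-2.10793) → ×s → (-3.03460,-3.39184) → (-3.03,-3.39)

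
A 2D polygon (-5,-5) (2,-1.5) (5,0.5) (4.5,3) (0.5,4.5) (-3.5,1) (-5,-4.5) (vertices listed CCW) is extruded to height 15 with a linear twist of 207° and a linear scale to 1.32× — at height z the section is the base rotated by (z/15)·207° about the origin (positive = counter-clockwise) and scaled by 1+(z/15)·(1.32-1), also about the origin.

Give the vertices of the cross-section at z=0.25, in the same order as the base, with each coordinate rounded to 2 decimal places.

Cross-section at z=0.25: (-4.72,-5.32) (2.10,-1.38) (4.99,0.80) (4.33,3.28) (0.23,4.55) (-3.57,0.79) (-4.75,-4.82)

t = z/height = 0.25/15 = 0.0166667
s = 1 + (scale-1)·z/height = 1 + (1.32-1)·0.25/15 = 1.005333
θ = twist·z/height = 207°·0.25/15 = 3.4500° = 0.060214 rad
cos θ = 0.998188, sin θ = 0.060177 (intermediates below are computed at full precision and shown rounded to 5 d.p.)
v1: (-5,-5) → rotate → (-4.69005,-5.29183) → ×s → (-4.71506,-5.32005) → (-4.72,-5.32)
v2: (2,-1.5) → rotate → (2.08664,-1.37693) → ×s → (2.09777,-1.38427) → (2.10,-1.38)
v3: (5,0.5) → rotate → (4.96085,0.79998) → ×s → (4.98731,0.80425) → (4.99,0.80)
v4: (4.5,3) → rotate → (4.31131,3.26536) → ×s → (4.33431,3.28278) → (4.33,3.28)
v5: (0.5,4.5) → rotate → (0.22830,4.52193) → ×s → (0.22951,4.54605) → (0.23,4.55)
v6: (-3.5,1) → rotate → (-3.55383,0.78757) → ×s → (-3.57279,0.79177) → (-3.57,0.79)
v7: (-5,-4.5) → rotate → (-4.72014,-4.79273) → ×s → (-4.74531,-4.81829) → (-4.75,-4.82)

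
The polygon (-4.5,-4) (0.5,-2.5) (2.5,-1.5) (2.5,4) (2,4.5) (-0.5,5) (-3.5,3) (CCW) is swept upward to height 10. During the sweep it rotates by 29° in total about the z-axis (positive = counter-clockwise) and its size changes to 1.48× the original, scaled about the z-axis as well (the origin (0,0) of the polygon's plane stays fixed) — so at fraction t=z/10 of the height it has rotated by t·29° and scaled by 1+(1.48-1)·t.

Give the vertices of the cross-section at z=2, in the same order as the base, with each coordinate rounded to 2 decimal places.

Cross-section at z=2: (-4.46,-4.86) (0.82,-2.67) (2.89,-1.36) (2.28,4.64) (1.68,5.13) (-1.10,5.40) (-4.15,2.88)

t = z/height = 2/10 = 0.2
s = 1 + (scale-1)·z/height = 1 + (1.48-1)·2/10 = 1.096000
θ = twist·z/height = 29°·2/10 = 5.8000° = 0.101229 rad
cos θ = 0.994881, sin θ = 0.101056 (intermediates below are computed at full precision and shown rounded to 5 d.p.)
v1: (-4.5,-4) → rotate → (-4.07274,-4.43428) → ×s → (-4.46372,-4.85997) → (-4.46,-4.86)
v2: (0.5,-2.5) → rotate → (0.75008,-2.43667) → ×s → (0.82209,-2.67059) → (0.82,-2.67)
v3: (2.5,-1.5) → rotate → (2.63879,-1.23968) → ×s → (2.89211,-1.35869) → (2.89,-1.36)
v4: (2.5,4) → rotate → (2.08298,4.23216) → ×s → (2.28294,4.63845) → (2.28,4.64)
v5: (2,4.5) → rotate → (1.53501,4.67908) → ×s → (1.68237,5.12827) → (1.68,5.13)
v6: (-0.5,5) → rotate → (-1.00272,4.92388) → ×s → (-1.09898,5.39657) → (-1.10,5.40)
v7: (-3.5,3) → rotate → (-3.78525,2.63095) → ×s → (-4.14864,2.88352) → (-4.15,2.88)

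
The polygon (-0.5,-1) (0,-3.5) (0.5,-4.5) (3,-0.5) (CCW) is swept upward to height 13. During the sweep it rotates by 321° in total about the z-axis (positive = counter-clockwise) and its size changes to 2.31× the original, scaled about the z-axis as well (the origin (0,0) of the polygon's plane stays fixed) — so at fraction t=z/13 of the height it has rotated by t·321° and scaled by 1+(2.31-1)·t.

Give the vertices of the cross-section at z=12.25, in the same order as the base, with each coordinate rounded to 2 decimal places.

Cross-section at z=12.25: (-2.48,-0.26) (-6.60,-4.20) (-7.88,-6.34) (2.66,-6.25)

t = z/height = 12.25/13 = 0.942308
s = 1 + (scale-1)·z/height = 1 + (2.31-1)·12.25/13 = 2.234423
θ = twist·z/height = 321°·12.25/13 = 302.4808° = 5.279285 rad
cos θ = 0.537017, sin θ = -0.843572 (intermediates below are computed at full precision and shown rounded to 5 d.p.)
v1: (-0.5,-1) → rotate → (-1.11208,-0.11523) → ×s → (-2.48486,-0.25747) → (-2.48,-0.26)
v2: (0,-3.5) → rotate → (-2.95250,-1.87956) → ×s → (-6.59714,-4.19973) → (-6.60,-4.20)
v3: (0.5,-4.5) → rotate → (-3.52756,-2.83836) → ×s → (-7.88207,-6.34210) → (-7.88,-6.34)
v4: (3,-0.5) → rotate → (1.18926,-2.79922) → ×s → (2.65732,-6.25465) → (2.66,-6.25)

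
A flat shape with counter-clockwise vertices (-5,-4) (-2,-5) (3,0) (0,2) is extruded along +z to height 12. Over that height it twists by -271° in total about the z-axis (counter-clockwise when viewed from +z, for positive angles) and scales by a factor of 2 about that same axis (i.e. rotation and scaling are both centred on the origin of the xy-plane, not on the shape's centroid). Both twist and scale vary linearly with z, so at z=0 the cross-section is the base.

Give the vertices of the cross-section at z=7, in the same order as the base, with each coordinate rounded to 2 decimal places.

t = z/height = 7/12 = 0.583333
s = 1 + (scale-1)·z/height = 1 + (2-1)·7/12 = 1.583333
θ = twist·z/height = -271°·7/12 = -158.0833° = -2.759075 rad
cos θ = -0.927728, sin θ = -0.373258 (intermediates below are computed at full precision and shown rounded to 5 d.p.)
v1: (-5,-4) → rotate → (3.14561,5.57720) → ×s → (4.98055,8.83057) → (4.98,8.83)
v2: (-2,-5) → rotate → (-0.01083,5.38515) → ×s → (-0.01715,8.52649) → (-0.02,8.53)
v3: (3,0) → rotate → (-2.78318,-1.11977) → ×s → (-4.40671,-1.77297) → (-4.41,-1.77)
v4: (0,2) → rotate → (0.74652,-1.85546) → ×s → (1.18198,-2.93780) → (1.18,-2.94)

Cross-section at z=7: (4.98,8.83) (-0.02,8.53) (-4.41,-1.77) (1.18,-2.94)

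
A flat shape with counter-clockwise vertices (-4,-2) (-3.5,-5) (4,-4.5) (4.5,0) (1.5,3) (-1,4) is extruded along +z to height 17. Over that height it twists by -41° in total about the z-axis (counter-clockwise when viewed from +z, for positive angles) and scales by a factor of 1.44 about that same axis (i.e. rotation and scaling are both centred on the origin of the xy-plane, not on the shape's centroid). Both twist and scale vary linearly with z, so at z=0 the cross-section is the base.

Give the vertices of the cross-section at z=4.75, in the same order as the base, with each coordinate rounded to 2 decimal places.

t = z/height = 4.75/17 = 0.279412
s = 1 + (scale-1)·z/height = 1 + (1.44-1)·4.75/17 = 1.122941
θ = twist·z/height = -41°·4.75/17 = -11.4559° = -0.199943 rad
cos θ = 0.980078, sin θ = -0.198613 (intermediates below are computed at full precision and shown rounded to 5 d.p.)
v1: (-4,-2) → rotate → (-4.31754,-1.16570) → ×s → (-4.84834,-1.30902) → (-4.85,-1.31)
v2: (-3.5,-5) → rotate → (-4.42334,-4.20524) → ×s → (-4.96715,-4.72224) → (-4.97,-4.72)
v3: (4,-4.5) → rotate → (3.02655,-5.20480) → ×s → (3.39864,-5.84469) → (3.40,-5.84)
v4: (4.5,0) → rotate → (4.41035,-0.89376) → ×s → (4.95256,-1.00364) → (4.95,-1.00)
v5: (1.5,3) → rotate → (2.06596,2.64231) → ×s → (2.31995,2.96716) → (2.32,2.97)
v6: (-1,4) → rotate → (-0.18562,4.11893) → ×s → (-0.20845,4.62531) → (-0.21,4.63)

Cross-section at z=4.75: (-4.85,-1.31) (-4.97,-4.72) (3.40,-5.84) (4.95,-1.00) (2.32,2.97) (-0.21,4.63)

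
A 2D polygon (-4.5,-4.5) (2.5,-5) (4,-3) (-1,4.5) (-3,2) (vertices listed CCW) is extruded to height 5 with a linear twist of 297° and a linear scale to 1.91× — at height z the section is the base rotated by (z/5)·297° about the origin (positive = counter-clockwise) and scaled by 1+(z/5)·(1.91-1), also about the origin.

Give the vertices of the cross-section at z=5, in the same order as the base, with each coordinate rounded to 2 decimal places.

t = z/height = 5/5 = 1
s = 1 + (scale-1)·z/height = 1 + (1.91-1)·5/5 = 1.910000
θ = twist·z/height = 297°·5/5 = 297.0000° = 5.183628 rad
cos θ = 0.453990, sin θ = -0.891007 (intermediates below are computed at full precision and shown rounded to 5 d.p.)
v1: (-4.5,-4.5) → rotate → (-6.05249,1.96657) → ×s → (-11.56025,3.75615) → (-11.56,3.76)
v2: (2.5,-5) → rotate → (-3.32006,-4.49747) → ×s → (-6.34131,-8.59017) → (-6.34,-8.59)
v3: (4,-3) → rotate → (-0.85706,-4.92600) → ×s → (-1.63698,-9.40866) → (-1.64,-9.41)
v4: (-1,4.5) → rotate → (3.55554,2.93396) → ×s → (6.79108,5.60387) → (6.79,5.60)
v5: (-3,2) → rotate → (0.42004,3.58100) → ×s → (0.80228,6.83971) → (0.80,6.84)

Cross-section at z=5: (-11.56,3.76) (-6.34,-8.59) (-1.64,-9.41) (6.79,5.60) (0.80,6.84)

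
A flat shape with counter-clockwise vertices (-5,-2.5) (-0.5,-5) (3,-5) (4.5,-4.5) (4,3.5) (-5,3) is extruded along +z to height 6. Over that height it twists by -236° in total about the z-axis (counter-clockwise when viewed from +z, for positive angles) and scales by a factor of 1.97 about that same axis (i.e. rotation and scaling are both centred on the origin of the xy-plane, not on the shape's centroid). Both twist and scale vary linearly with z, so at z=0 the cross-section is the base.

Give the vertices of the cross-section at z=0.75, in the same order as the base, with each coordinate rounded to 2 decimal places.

Cross-section at z=0.75: (-6.26,0.32) (-3.25,-4.60) (0.17,-6.54) (1.91,-6.88) (5.84,1.21) (-3.22,5.69)

t = z/height = 0.75/6 = 0.125
s = 1 + (scale-1)·z/height = 1 + (1.97-1)·0.75/6 = 1.121250
θ = twist·z/height = -236°·0.75/6 = -29.5000° = -0.514872 rad
cos θ = 0.870356, sin θ = -0.492424 (intermediates below are computed at full precision and shown rounded to 5 d.p.)
v1: (-5,-2.5) → rotate → (-5.58284,0.28623) → ×s → (-6.25976,0.32093) → (-6.26,0.32)
v2: (-0.5,-5) → rotate → (-2.89730,-4.10557) → ×s → (-3.24859,-4.60337) → (-3.25,-4.60)
v3: (3,-5) → rotate → (0.14895,-5.82905) → ×s → (0.16701,-6.53582) → (0.17,-6.54)
v4: (4.5,-4.5) → rotate → (1.70069,-6.13251) → ×s → (1.90690,-6.87607) → (1.91,-6.88)
v5: (4,3.5) → rotate → (5.20491,1.07655) → ×s → (5.83600,1.20708) → (5.84,1.21)
v6: (-5,3) → rotate → (-2.87451,5.07318) → ×s → (-3.22304,5.68831) → (-3.22,5.69)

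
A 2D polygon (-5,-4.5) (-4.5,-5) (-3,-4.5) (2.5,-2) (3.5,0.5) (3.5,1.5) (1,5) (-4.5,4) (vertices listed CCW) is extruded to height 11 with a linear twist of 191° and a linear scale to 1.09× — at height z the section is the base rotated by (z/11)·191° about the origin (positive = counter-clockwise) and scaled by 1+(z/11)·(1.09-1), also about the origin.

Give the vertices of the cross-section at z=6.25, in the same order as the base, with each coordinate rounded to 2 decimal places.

Cross-section at z=6.25: (6.15,-3.48) (6.49,-2.82) (5.49,-1.49) (1.16,3.16) (-1.67,3.32) (-2.66,2.99) (-5.32,-0.67) (-2.48,-5.82)

t = z/height = 6.25/11 = 0.568182
s = 1 + (scale-1)·z/height = 1 + (1.09-1)·6.25/11 = 1.051136
θ = twist·z/height = 191°·6.25/11 = 108.5227° = 1.894079 rad
cos θ = -0.317681, sin θ = 0.948198 (intermediates below are computed at full precision and shown rounded to 5 d.p.)
v1: (-5,-4.5) → rotate → (5.85529,-3.31142) → ×s → (6.15471,-3.48076) → (6.15,-3.48)
v2: (-4.5,-5) → rotate → (6.17055,-2.67849) → ×s → (6.48609,-2.81545) → (6.49,-2.82)
v3: (-3,-4.5) → rotate → (5.21993,-1.41503) → ×s → (5.48686,-1.48739) → (5.49,-1.49)
v4: (2.5,-2) → rotate → (1.10219,3.00586) → ×s → (1.15856,3.15956) → (1.16,3.16)
v5: (3.5,0.5) → rotate → (-1.58598,3.15985) → ×s → (-1.66708,3.32143) → (-1.67,3.32)
v6: (3.5,1.5) → rotate → (-2.53418,2.84217) → ×s → (-2.66377,2.98751) → (-2.66,2.99)
v7: (1,5) → rotate → (-5.05867,-0.64021) → ×s → (-5.31735,-0.67294) → (-5.32,-0.67)
v8: (-4.5,4) → rotate → (-2.36323,-5.53761) → ×s → (-2.48407,-5.82079) → (-2.48,-5.82)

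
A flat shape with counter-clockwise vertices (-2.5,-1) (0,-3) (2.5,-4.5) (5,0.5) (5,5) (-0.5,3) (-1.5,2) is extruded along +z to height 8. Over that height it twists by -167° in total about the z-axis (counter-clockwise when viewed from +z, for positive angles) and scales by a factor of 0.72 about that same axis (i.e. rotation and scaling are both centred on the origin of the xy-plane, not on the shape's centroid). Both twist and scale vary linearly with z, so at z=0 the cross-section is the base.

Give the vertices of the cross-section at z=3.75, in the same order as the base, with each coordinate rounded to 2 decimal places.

t = z/height = 3.75/8 = 0.46875
s = 1 + (scale-1)·z/height = 1 + (0.72-1)·3.75/8 = 0.868750
θ = twist·z/height = -167°·3.75/8 = -78.2813° = -1.366266 rad
cos θ = 0.203108, sin θ = -0.979156 (intermediates below are computed at full precision and shown rounded to 5 d.p.)
v1: (-2.5,-1) → rotate → (-1.48693,2.24478) → ×s → (-1.29177,1.95016) → (-1.29,1.95)
v2: (0,-3) → rotate → (-2.93747,-0.60932) → ×s → (-2.55193,-0.52935) → (-2.55,-0.53)
v3: (2.5,-4.5) → rotate → (-3.89843,-3.36188) → ×s → (-3.38676,-2.92063) → (-3.39,-2.92)
v4: (5,0.5) → rotate → (1.50512,-4.79423) → ×s → (1.30757,-4.16499) → (1.31,-4.16)
v5: (5,5) → rotate → (5.91132,-3.88024) → ×s → (5.13546,-3.37096) → (5.14,-3.37)
v6: (-0.5,3) → rotate → (2.83592,1.09890) → ×s → (2.46370,0.95467) → (2.46,0.95)
v7: (-1.5,2) → rotate → (1.65365,1.87495) → ×s → (1.43661,1.62886) → (1.44,1.63)

Cross-section at z=3.75: (-1.29,1.95) (-2.55,-0.53) (-3.39,-2.92) (1.31,-4.16) (5.14,-3.37) (2.46,0.95) (1.44,1.63)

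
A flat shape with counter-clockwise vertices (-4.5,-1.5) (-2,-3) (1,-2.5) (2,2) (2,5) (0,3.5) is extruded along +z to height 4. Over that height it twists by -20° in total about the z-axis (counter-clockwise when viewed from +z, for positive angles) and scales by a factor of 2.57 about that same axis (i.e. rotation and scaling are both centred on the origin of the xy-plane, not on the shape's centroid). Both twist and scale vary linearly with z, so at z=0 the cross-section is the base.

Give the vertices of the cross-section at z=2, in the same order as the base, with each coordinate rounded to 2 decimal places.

Cross-section at z=2: (-8.38,-1.24) (-4.45,-4.65) (0.98,-4.70) (4.14,2.90) (5.07,8.17) (1.08,6.15)

t = z/height = 2/4 = 0.5
s = 1 + (scale-1)·z/height = 1 + (2.57-1)·2/4 = 1.785000
θ = twist·z/height = -20°·2/4 = -10.0000° = -0.174533 rad
cos θ = 0.984808, sin θ = -0.173648 (intermediates below are computed at full precision and shown rounded to 5 d.p.)
v1: (-4.5,-1.5) → rotate → (-4.69211,-0.69579) → ×s → (-8.37541,-1.24199) → (-8.38,-1.24)
v2: (-2,-3) → rotate → (-2.49056,-2.60713) → ×s → (-4.44565,-4.65372) → (-4.45,-4.65)
v3: (1,-2.5) → rotate → (0.55069,-2.63567) → ×s → (0.98298,-4.70467) → (0.98,-4.70)
v4: (2,2) → rotate → (2.31691,1.62232) → ×s → (4.13569,2.89584) → (4.14,2.90)
v5: (2,5) → rotate → (2.83786,4.57674) → ×s → (5.06557,8.16949) → (5.07,8.17)
v6: (0,3.5) → rotate → (0.60777,3.44683) → ×s → (1.08487,6.15259) → (1.08,6.15)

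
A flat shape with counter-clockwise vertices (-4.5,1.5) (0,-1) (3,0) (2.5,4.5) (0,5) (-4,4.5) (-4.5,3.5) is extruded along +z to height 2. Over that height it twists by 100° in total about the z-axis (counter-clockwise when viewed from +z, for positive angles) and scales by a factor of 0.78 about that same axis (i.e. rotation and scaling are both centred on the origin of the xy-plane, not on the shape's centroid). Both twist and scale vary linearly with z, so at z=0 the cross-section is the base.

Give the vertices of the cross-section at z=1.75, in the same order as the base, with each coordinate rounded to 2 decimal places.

Cross-section at z=1.75: (-1.37,-3.58) (0.81,-0.04) (0.11,2.42) (-3.54,2.18) (-4.03,0.18) (-3.77,-3.07) (-2.98,-3.51)

t = z/height = 1.75/2 = 0.875
s = 1 + (scale-1)·z/height = 1 + (0.78-1)·1.75/2 = 0.807500
θ = twist·z/height = 100°·1.75/2 = 87.5000° = 1.527163 rad
cos θ = 0.043619, sin θ = 0.999048 (intermediates below are computed at full precision and shown rounded to 5 d.p.)
v1: (-4.5,1.5) → rotate → (-1.69486,-4.43029) → ×s → (-1.36860,-3.57746) → (-1.37,-3.58)
v2: (0,-1) → rotate → (0.99905,-0.04362) → ×s → (0.80673,-0.03522) → (0.81,-0.04)
v3: (3,0) → rotate → (0.13086,2.99714) → ×s → (0.10567,2.42019) → (0.11,2.42)
v4: (2.5,4.5) → rotate → (-4.38667,2.69391) → ×s → (-3.54223,2.17533) → (-3.54,2.18)
v5: (0,5) → rotate → (-4.99524,0.21810) → ×s → (-4.03366,0.17611) → (-4.03,0.18)
v6: (-4,4.5) → rotate → (-4.67019,-3.79991) → ×s → (-3.77118,-3.06842) → (-3.77,-3.07)
v7: (-4.5,3.5) → rotate → (-3.69296,-4.34305) → ×s → (-2.98206,-3.50701) → (-2.98,-3.51)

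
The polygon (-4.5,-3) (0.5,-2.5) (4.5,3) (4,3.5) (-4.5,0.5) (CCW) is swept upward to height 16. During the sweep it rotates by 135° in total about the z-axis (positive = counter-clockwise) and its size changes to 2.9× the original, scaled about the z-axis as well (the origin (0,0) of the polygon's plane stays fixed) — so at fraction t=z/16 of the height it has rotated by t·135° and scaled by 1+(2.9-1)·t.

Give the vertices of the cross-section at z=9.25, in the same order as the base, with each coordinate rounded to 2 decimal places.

t = z/height = 9.25/16 = 0.578125
s = 1 + (scale-1)·z/height = 1 + (2.9-1)·9.25/16 = 2.098438
θ = twist·z/height = 135°·9.25/16 = 78.0469° = 1.362175 rad
cos θ = 0.207111, sin θ = 0.978317 (intermediates below are computed at full precision and shown rounded to 5 d.p.)
v1: (-4.5,-3) → rotate → (2.00295,-5.02376) → ×s → (4.20307,-10.54205) → (4.20,-10.54)
v2: (0.5,-2.5) → rotate → (2.54935,-0.02862) → ×s → (5.34965,-0.06006) → (5.35,-0.06)
v3: (4.5,3) → rotate → (-2.00295,5.02376) → ×s → (-4.20307,10.54205) → (-4.20,10.54)
v4: (4,3.5) → rotate → (-2.59567,4.63816) → ×s → (-5.44684,9.73289) → (-5.45,9.73)
v5: (-4.5,0.5) → rotate → (-1.42116,-4.29887) → ×s → (-2.98222,-9.02092) → (-2.98,-9.02)

Cross-section at z=9.25: (4.20,-10.54) (5.35,-0.06) (-4.20,10.54) (-5.45,9.73) (-2.98,-9.02)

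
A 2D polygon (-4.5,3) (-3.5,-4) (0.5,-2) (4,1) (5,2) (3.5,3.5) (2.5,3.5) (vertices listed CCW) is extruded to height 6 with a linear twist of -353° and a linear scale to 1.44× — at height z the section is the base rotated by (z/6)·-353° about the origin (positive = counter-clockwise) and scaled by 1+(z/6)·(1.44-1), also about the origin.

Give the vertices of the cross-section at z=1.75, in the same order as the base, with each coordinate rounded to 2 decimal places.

t = z/height = 1.75/6 = 0.291667
s = 1 + (scale-1)·z/height = 1 + (1.44-1)·1.75/6 = 1.128333
θ = twist·z/height = -353°·1.75/6 = -102.9583° = -1.796962 rad
cos θ = -0.224242, sin θ = -0.974533 (intermediates below are computed at full precision and shown rounded to 5 d.p.)
v1: (-4.5,3) → rotate → (3.93269,3.71267) → ×s → (4.43739,4.18913) → (4.44,4.19)
v2: (-3.5,-4) → rotate → (-3.11329,4.30784) → ×s → (-3.51282,4.86068) → (-3.51,4.86)
v3: (0.5,-2) → rotate → (-2.06119,-0.03878) → ×s → (-2.32571,-0.04376) → (-2.33,-0.04)
v4: (4,1) → rotate → (0.07756,-4.12238) → ×s → (0.08752,-4.65141) → (0.09,-4.65)
v5: (5,2) → rotate → (0.82785,-5.32115) → ×s → (0.93410,-6.00403) → (0.93,-6.00)
v6: (3.5,3.5) → rotate → (2.62602,-4.19572) → ×s → (2.96302,-4.73417) → (2.96,-4.73)
v7: (2.5,3.5) → rotate → (2.85026,-3.22118) → ×s → (3.21604,-3.63457) → (3.22,-3.63)

Cross-section at z=1.75: (4.44,4.19) (-3.51,4.86) (-2.33,-0.04) (0.09,-4.65) (0.93,-6.00) (2.96,-4.73) (3.22,-3.63)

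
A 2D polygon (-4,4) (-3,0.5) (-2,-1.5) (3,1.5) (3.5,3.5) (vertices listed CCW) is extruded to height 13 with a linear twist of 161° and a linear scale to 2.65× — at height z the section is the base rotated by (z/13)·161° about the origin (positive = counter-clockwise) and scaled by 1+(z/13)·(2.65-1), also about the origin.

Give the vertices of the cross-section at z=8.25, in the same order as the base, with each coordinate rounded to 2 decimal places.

t = z/height = 8.25/13 = 0.634615
s = 1 + (scale-1)·z/height = 1 + (2.65-1)·8.25/13 = 2.047115
θ = twist·z/height = 161°·8.25/13 = 102.1731° = 1.783257 rad
cos θ = -0.210865, sin θ = 0.977515 (intermediates below are computed at full precision and shown rounded to 5 d.p.)
v1: (-4,4) → rotate → (-3.06660,-4.75352) → ×s → (-6.27768,-9.73101) → (-6.28,-9.73)
v2: (-3,0.5) → rotate → (0.14384,-3.03798) → ×s → (0.29445,-6.21909) → (0.29,-6.22)
v3: (-2,-1.5) → rotate → (1.88800,-1.63873) → ×s → (3.86496,-3.35467) → (3.86,-3.35)
v4: (3,1.5) → rotate → (-2.09887,2.61625) → ×s → (-4.29663,5.35576) → (-4.30,5.36)
v5: (3.5,3.5) → rotate → (-4.15933,2.68327) → ×s → (-8.51463,5.49297) → (-8.51,5.49)

Cross-section at z=8.25: (-6.28,-9.73) (0.29,-6.22) (3.86,-3.35) (-4.30,5.36) (-8.51,5.49)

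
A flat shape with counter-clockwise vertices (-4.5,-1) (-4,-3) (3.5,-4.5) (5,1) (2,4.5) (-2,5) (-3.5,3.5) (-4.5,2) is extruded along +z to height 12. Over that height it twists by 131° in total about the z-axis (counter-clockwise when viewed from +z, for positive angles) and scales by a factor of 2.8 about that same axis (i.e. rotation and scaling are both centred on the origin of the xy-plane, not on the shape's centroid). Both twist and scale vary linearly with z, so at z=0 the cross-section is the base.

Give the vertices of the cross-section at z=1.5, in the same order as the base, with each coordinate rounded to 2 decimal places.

t = z/height = 1.5/12 = 0.125
s = 1 + (scale-1)·z/height = 1 + (2.8-1)·1.5/12 = 1.225000
θ = twist·z/height = 131°·1.5/12 = 16.3750° = 0.285798 rad
cos θ = 0.959437, sin θ = 0.281923 (intermediates below are computed at full precision and shown rounded to 5 d.p.)
v1: (-4.5,-1) → rotate → (-4.03554,-2.22809) → ×s → (-4.94354,-2.72941) → (-4.94,-2.73)
v2: (-4,-3) → rotate → (-2.99198,-4.00600) → ×s → (-3.66518,-4.90735) → (-3.67,-4.91)
v3: (3.5,-4.5) → rotate → (4.62668,-3.33074) → ×s → (5.66769,-4.08015) → (5.67,-4.08)
v4: (5,1) → rotate → (4.51526,2.36905) → ×s → (5.53120,2.90209) → (5.53,2.90)
v5: (2,4.5) → rotate → (0.65022,4.88131) → ×s → (0.79652,5.97961) → (0.80,5.98)
v6: (-2,5) → rotate → (-3.32849,4.23334) → ×s → (-4.07740,5.18584) → (-4.08,5.19)
v7: (-3.5,3.5) → rotate → (-4.34476,2.37130) → ×s → (-5.32233,2.90484) → (-5.32,2.90)
v8: (-4.5,2) → rotate → (-4.88131,0.65022) → ×s → (-5.97961,0.79652) → (-5.98,0.80)

Cross-section at z=1.5: (-4.94,-2.73) (-3.67,-4.91) (5.67,-4.08) (5.53,2.90) (0.80,5.98) (-4.08,5.19) (-5.32,2.90) (-5.98,0.80)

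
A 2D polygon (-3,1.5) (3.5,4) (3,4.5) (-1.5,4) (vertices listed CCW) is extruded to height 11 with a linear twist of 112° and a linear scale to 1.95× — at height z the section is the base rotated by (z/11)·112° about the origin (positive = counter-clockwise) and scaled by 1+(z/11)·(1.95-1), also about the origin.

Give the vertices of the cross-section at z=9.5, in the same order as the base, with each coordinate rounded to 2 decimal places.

t = z/height = 9.5/11 = 0.863636
s = 1 + (scale-1)·z/height = 1 + (1.95-1)·9.5/11 = 1.820455
θ = twist·z/height = 112°·9.5/11 = 96.7273° = 1.688209 rad
cos θ = -0.117143, sin θ = 0.993115 (intermediates below are computed at full precision and shown rounded to 5 d.p.)
v1: (-3,1.5) → rotate → (-1.13824,-3.15506) → ×s → (-2.07212,-5.74364) → (-2.07,-5.74)
v2: (3.5,4) → rotate → (-4.38246,3.00733) → ×s → (-7.97807,5.47471) → (-7.98,5.47)
v3: (3,4.5) → rotate → (-4.82045,2.45220) → ×s → (-8.77541,4.46412) → (-8.78,4.46)
v4: (-1.5,4) → rotate → (-3.79674,-1.95825) → ×s → (-6.91180,-3.56490) → (-6.91,-3.56)

Cross-section at z=9.5: (-2.07,-5.74) (-7.98,5.47) (-8.78,4.46) (-6.91,-3.56)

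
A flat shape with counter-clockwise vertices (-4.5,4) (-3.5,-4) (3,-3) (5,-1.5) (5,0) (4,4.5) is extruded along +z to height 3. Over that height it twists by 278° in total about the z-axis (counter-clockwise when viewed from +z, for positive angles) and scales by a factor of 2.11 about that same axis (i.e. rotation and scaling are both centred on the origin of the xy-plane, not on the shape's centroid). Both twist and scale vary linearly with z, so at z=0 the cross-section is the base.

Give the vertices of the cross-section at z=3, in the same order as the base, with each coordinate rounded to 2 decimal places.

Cross-section at z=3: (7.04,10.58) (-9.39,6.14) (-5.39,-7.15) (-1.67,-10.89) (1.47,-10.45) (10.58,-7.04)

t = z/height = 3/3 = 1
s = 1 + (scale-1)·z/height = 1 + (2.11-1)·3/3 = 2.110000
θ = twist·z/height = 278°·3/3 = 278.0000° = 4.852015 rad
cos θ = 0.139173, sin θ = -0.990268 (intermediates below are computed at full precision and shown rounded to 5 d.p.)
v1: (-4.5,4) → rotate → (3.33479,5.01290) → ×s → (7.03641,10.57722) → (7.04,10.58)
v2: (-3.5,-4) → rotate → (-4.44818,2.90925) → ×s → (-9.38566,6.13851) → (-9.39,6.14)
v3: (3,-3) → rotate → (-2.55328,-3.38832) → ×s → (-5.38743,-7.14936) → (-5.39,-7.15)
v4: (5,-1.5) → rotate → (-0.78954,-5.16010) → ×s → (-1.66592,-10.88781) → (-1.67,-10.89)
v5: (5,0) → rotate → (0.69587,-4.95134) → ×s → (1.46828,-10.44733) → (1.47,-10.45)
v6: (4,4.5) → rotate → (5.01290,-3.33479) → ×s → (10.57722,-7.03641) → (10.58,-7.04)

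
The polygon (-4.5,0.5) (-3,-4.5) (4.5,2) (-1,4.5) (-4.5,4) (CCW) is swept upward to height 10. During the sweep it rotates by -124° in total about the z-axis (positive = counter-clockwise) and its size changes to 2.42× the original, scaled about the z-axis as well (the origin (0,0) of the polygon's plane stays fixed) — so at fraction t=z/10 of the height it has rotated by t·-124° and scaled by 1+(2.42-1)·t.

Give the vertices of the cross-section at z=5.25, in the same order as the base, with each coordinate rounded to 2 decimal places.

Cross-section at z=5.25: (-2.52,7.49) (-9.33,1.44) (6.47,-5.65) (6.39,4.89) (3.03,10.06)

t = z/height = 5.25/10 = 0.525
s = 1 + (scale-1)·z/height = 1 + (2.42-1)·5.25/10 = 1.745500
θ = twist·z/height = -124°·5.25/10 = -65.1000° = -1.136209 rad
cos θ = 0.421036, sin θ = -0.907044 (intermediates below are computed at full precision and shown rounded to 5 d.p.)
v1: (-4.5,0.5) → rotate → (-1.44114,4.29222) → ×s → (-2.51551,7.49206) → (-2.52,7.49)
v2: (-3,-4.5) → rotate → (-5.34481,0.82647) → ×s → (-9.32936,1.44260) → (-9.33,1.44)
v3: (4.5,2) → rotate → (3.70875,-3.23963) → ×s → (6.47362,-5.65477) → (6.47,-5.65)
v4: (-1,4.5) → rotate → (3.66066,2.80171) → ×s → (6.38969,4.89038) → (6.39,4.89)
v5: (-4.5,4) → rotate → (1.73351,5.76584) → ×s → (3.02585,10.06428) → (3.03,10.06)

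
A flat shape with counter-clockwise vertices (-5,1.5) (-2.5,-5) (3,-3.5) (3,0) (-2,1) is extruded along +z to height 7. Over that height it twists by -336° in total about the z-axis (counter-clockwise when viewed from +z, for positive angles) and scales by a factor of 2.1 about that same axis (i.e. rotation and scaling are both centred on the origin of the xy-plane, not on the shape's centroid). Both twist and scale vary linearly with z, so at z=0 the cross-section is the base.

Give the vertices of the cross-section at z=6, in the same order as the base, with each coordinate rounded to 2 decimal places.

t = z/height = 6/7 = 0.857143
s = 1 + (scale-1)·z/height = 1 + (2.1-1)·6/7 = 1.942857
θ = twist·z/height = -336°·6/7 = -288.0000° = -5.026548 rad
cos θ = 0.309017, sin θ = 0.951057 (intermediates below are computed at full precision and shown rounded to 5 d.p.)
v1: (-5,1.5) → rotate → (-2.97167,-4.29176) → ×s → (-5.77353,-8.33827) → (-5.77,-8.34)
v2: (-2.5,-5) → rotate → (3.98274,-3.92273) → ×s → (7.73790,-7.62130) → (7.74,-7.62)
v3: (3,-3.5) → rotate → (4.25575,1.77161) → ×s → (8.26831,3.44199) → (8.27,3.44)
v4: (3,0) → rotate → (0.92705,2.85317) → ×s → (1.80113,5.54330) → (1.80,5.54)
v5: (-2,1) → rotate → (-1.56909,-1.59310) → ×s → (-3.04852,-3.09516) → (-3.05,-3.10)

Cross-section at z=6: (-5.77,-8.34) (7.74,-7.62) (8.27,3.44) (1.80,5.54) (-3.05,-3.10)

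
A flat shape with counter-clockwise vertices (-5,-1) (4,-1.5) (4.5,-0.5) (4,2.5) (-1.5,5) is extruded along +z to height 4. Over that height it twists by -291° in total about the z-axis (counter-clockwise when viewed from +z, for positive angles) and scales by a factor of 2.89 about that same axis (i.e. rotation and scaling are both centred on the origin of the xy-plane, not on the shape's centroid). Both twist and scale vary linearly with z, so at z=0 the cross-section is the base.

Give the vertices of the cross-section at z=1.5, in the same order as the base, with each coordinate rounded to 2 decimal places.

Cross-section at z=1.5: (1.18,8.63) (-4.66,-5.62) (-3.33,-6.99) (1.80,-7.86) (8.91,-0.38)

t = z/height = 1.5/4 = 0.375
s = 1 + (scale-1)·z/height = 1 + (2.89-1)·1.5/4 = 1.708750
θ = twist·z/height = -291°·1.5/4 = -109.1250° = -1.904591 rad
cos θ = -0.327630, sin θ = -0.944806 (intermediates below are computed at full precision and shown rounded to 5 d.p.)
v1: (-5,-1) → rotate → (0.69334,5.05166) → ×s → (1.18475,8.63202) → (1.18,8.63)
v2: (4,-1.5) → rotate → (-2.72773,-3.28778) → ×s → (-4.66101,-5.61799) → (-4.66,-5.62)
v3: (4.5,-0.5) → rotate → (-1.94674,-4.08781) → ×s → (-3.32649,-6.98505) → (-3.33,-6.99)
v4: (4,2.5) → rotate → (1.05149,-4.59830) → ×s → (1.79674,-7.85734) → (1.80,-7.86)
v5: (-1.5,5) → rotate → (5.21548,-0.22094) → ×s → (8.91194,-0.37753) → (8.91,-0.38)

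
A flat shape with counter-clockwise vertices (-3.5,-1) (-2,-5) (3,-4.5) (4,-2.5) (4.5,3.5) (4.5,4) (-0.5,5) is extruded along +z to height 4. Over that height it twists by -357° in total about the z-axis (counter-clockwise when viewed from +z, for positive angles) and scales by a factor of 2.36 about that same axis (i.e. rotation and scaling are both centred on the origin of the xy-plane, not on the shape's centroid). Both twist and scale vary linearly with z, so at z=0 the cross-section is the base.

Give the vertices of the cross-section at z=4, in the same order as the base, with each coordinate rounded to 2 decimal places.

Cross-section at z=4: (-8.13,-2.79) (-4.10,-12.03) (7.63,-10.23) (9.74,-5.40) (10.17,8.80) (10.11,9.98) (-1.80,11.72)

t = z/height = 4/4 = 1
s = 1 + (scale-1)·z/height = 1 + (2.36-1)·4/4 = 2.360000
θ = twist·z/height = -357°·4/4 = -357.0000° = -6.230825 rad
cos θ = 0.998630, sin θ = 0.052336 (intermediates below are computed at full precision and shown rounded to 5 d.p.)
v1: (-3.5,-1) → rotate → (-3.44287,-1.18181) → ×s → (-8.12517,-2.78906) → (-8.13,-2.79)
v2: (-2,-5) → rotate → (-1.73558,-5.09782) → ×s → (-4.09597,-12.03085) → (-4.10,-12.03)
v3: (3,-4.5) → rotate → (3.23140,-4.33683) → ×s → (7.62610,-10.23491) → (7.63,-10.23)
v4: (4,-2.5) → rotate → (4.12536,-2.28723) → ×s → (9.73584,-5.39786) → (9.74,-5.40)
v5: (4.5,3.5) → rotate → (4.31066,3.73072) → ×s → (10.17315,8.80449) → (10.17,8.80)
v6: (4.5,4) → rotate → (4.28449,4.23003) → ×s → (10.11139,9.98287) → (10.11,9.98)
v7: (-0.5,5) → rotate → (-0.76099,4.96698) → ×s → (-1.79595,11.72207) → (-1.80,11.72)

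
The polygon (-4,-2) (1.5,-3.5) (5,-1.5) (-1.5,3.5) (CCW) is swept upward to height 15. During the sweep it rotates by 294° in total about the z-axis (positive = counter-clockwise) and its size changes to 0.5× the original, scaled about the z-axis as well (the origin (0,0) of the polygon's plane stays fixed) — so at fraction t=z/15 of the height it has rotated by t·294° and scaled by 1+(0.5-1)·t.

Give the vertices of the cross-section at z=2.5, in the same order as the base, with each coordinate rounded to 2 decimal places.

t = z/height = 2.5/15 = 0.166667
s = 1 + (scale-1)·z/height = 1 + (0.5-1)·2.5/15 = 0.916667
θ = twist·z/height = 294°·2.5/15 = 49.0000° = 0.855211 rad
cos θ = 0.656059, sin θ = 0.754710 (intermediates below are computed at full precision and shown rounded to 5 d.p.)
v1: (-4,-2) → rotate → (-1.11482,-4.33096) → ×s → (-1.02192,-3.97004) → (-1.02,-3.97)
v2: (1.5,-3.5) → rotate → (3.62557,-1.16414) → ×s → (3.32344,-1.06713) → (3.32,-1.07)
v3: (5,-1.5) → rotate → (4.41236,2.78946) → ×s → (4.04466,2.55700) → (4.04,2.56)
v4: (-1.5,3.5) → rotate → (-3.62557,1.16414) → ×s → (-3.32344,1.06713) → (-3.32,1.07)

Cross-section at z=2.5: (-1.02,-3.97) (3.32,-1.07) (4.04,2.56) (-3.32,1.07)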